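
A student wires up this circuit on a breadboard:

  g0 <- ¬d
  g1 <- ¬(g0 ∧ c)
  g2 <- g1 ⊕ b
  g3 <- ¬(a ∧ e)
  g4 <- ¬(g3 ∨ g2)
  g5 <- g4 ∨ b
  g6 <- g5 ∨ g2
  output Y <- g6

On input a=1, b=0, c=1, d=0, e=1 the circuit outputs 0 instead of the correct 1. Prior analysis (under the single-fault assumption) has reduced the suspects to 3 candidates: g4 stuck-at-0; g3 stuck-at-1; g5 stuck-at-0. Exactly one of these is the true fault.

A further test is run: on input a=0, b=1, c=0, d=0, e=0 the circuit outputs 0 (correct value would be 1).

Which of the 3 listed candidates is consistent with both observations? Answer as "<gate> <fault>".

Evaluate each candidate on input a=0, b=1, c=0, d=0, e=0:
  g4 stuck-at-0: g0=1, g1=1, g2=0, g3=1, g4=0 [stuck-at-0], g5=1, g6=1 → 1 — eliminated
  g3 stuck-at-1: g0=1, g1=1, g2=0, g3=1 [stuck-at-1], g4=0, g5=1, g6=1 → 1 — eliminated
  g5 stuck-at-0: g0=1, g1=1, g2=0, g3=1, g4=0, g5=0 [stuck-at-0], g6=0 → 0 — matches
Only g5 stuck-at-0 reproduces the observed 0.

g5 stuck-at-0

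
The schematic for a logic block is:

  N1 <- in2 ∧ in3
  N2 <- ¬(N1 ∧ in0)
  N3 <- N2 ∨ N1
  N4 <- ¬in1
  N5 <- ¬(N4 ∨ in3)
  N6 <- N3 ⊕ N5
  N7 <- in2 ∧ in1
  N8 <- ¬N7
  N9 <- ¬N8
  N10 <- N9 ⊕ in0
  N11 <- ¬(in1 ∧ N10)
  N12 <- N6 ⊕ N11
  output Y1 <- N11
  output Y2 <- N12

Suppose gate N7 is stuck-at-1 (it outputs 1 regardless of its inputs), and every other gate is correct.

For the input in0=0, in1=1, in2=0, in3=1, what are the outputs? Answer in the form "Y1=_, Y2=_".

Y1=0, Y2=1

Propagate with N7 forced: N1=0, N2=1, N3=1, N4=0, N5=0, N6=1, N7=1 [stuck-at-1], N8=0, N9=1, N10=1, N11=0, N12=1.
So the outputs are Y1=0, Y2=1. (Without the fault they would be Y1=1, Y2=0.)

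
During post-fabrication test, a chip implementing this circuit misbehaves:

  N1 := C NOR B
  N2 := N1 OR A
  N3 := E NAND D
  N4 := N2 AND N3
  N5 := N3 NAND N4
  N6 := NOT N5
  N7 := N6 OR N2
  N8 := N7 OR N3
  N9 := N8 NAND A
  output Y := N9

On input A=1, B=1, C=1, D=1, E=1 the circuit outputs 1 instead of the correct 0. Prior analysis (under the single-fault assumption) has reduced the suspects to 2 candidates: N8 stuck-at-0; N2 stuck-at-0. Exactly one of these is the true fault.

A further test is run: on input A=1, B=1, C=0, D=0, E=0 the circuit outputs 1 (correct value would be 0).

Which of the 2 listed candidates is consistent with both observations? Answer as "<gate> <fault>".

N8 stuck-at-0

Evaluate each candidate on input A=1, B=1, C=0, D=0, E=0:
  N8 stuck-at-0: N1=0, N2=1, N3=1, N4=1, N5=0, N6=1, N7=1, N8=0 [stuck-at-0], N9=1 → 1 — matches
  N2 stuck-at-0: N1=0, N2=0 [stuck-at-0], N3=1, N4=0, N5=1, N6=0, N7=0, N8=1, N9=0 → 0 — eliminated
Only N8 stuck-at-0 reproduces the observed 1.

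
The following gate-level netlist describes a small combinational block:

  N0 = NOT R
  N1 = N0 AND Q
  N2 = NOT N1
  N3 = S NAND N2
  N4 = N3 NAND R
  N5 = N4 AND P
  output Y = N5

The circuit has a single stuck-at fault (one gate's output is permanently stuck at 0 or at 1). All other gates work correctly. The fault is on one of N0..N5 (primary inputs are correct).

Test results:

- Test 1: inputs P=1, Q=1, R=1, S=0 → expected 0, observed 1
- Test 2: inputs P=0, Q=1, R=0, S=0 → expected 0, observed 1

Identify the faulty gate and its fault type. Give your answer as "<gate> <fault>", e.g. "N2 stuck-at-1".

Fault-free values for test 1 (P=1, Q=1, R=1, S=0): N0=0, N1=0, N2=1, N3=1, N4=0, N5=0, giving Y=0. Observed 1.
Test 1: faults giving observed 1 are {N3 stuck-at-0, N4 stuck-at-1, N5 stuck-at-1}.
Test 2 (P=0, Q=1, R=0, S=0): fault-free N0=1, N1=1, N2=0, N3=1, N4=1, N5=0 → 0; observed 1. Eliminates N3 stuck-at-0, N4 stuck-at-1.
Only N5 stuck-at-1 is consistent with every test.

N5 stuck-at-1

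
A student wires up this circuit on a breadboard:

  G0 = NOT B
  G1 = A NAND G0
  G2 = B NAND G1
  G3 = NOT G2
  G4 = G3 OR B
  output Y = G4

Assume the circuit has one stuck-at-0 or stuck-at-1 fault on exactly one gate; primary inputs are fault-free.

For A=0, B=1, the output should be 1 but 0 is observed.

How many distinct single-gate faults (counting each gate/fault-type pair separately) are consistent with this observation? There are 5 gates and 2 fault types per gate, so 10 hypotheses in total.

1

Fault-free: G0=0, G1=1, G2=0, G3=1, G4=1 → 1. Observed 0.
  G0 stuck-at-0: output 1 ✗
  G0 stuck-at-1: output 1 ✗
  G1 stuck-at-0: output 1 ✗
  G1 stuck-at-1: output 1 ✗
  G2 stuck-at-0: output 1 ✗
  G2 stuck-at-1: output 1 ✗
  G3 stuck-at-0: output 1 ✗
  G3 stuck-at-1: output 1 ✗
  G4 stuck-at-0: output 0 ✓
  G4 stuck-at-1: output 1 ✗
Consistent faults: {G4 stuck-at-0} — 1 in all.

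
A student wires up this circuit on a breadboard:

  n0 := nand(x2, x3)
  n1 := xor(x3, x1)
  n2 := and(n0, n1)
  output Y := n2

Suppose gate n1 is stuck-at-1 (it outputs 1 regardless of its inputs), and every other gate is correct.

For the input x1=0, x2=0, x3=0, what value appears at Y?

1

Propagate with n1 forced: n0=1, n1=1 [stuck-at-1], n2=1.
So Y = 1. (Without the fault it would be 0.)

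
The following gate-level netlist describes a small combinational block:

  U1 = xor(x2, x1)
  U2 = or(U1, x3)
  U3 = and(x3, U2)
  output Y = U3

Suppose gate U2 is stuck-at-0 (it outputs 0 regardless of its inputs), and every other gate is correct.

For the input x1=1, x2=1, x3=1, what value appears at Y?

Propagate with U2 forced: U1=0, U2=0 [stuck-at-0], U3=0.
So Y = 0. (Without the fault it would be 1.)

0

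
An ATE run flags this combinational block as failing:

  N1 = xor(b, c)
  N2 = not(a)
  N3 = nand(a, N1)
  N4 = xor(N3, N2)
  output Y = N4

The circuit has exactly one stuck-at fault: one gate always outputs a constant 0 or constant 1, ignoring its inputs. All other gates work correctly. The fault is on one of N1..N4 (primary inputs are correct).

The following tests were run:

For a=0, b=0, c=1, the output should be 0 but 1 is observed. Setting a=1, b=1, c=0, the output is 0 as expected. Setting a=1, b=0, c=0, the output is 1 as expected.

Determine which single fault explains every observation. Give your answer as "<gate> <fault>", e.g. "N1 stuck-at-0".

N2 stuck-at-0

Fault-free values for test 1 (a=0, b=0, c=1): N1=1, N2=1, N3=1, N4=0, giving Y=0. Observed 1.
Test 1: faults giving observed 1 are {N2 stuck-at-0, N3 stuck-at-0, N4 stuck-at-1}.
Test 2 (a=1, b=1, c=0): fault-free N1=1, N2=0, N3=0, N4=0 → 0; observed 0. Eliminates N4 stuck-at-1.
Test 3 (a=1, b=0, c=0): fault-free N1=0, N2=0, N3=1, N4=1 → 1; observed 1. Eliminates N3 stuck-at-0.
Only N2 stuck-at-0 is consistent with every test.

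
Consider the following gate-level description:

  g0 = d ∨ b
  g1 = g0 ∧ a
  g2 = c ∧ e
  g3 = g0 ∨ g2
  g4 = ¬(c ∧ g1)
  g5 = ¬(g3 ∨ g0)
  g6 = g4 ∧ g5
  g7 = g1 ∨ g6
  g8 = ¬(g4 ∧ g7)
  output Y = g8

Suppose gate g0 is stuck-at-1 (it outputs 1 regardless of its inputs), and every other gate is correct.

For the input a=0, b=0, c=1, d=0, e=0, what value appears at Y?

1

Propagate with g0 forced: g0=1 [stuck-at-1], g1=0, g2=0, g3=1, g4=1, g5=0, g6=0, g7=0, g8=1.
So Y = 1. (Without the fault it would be 0.)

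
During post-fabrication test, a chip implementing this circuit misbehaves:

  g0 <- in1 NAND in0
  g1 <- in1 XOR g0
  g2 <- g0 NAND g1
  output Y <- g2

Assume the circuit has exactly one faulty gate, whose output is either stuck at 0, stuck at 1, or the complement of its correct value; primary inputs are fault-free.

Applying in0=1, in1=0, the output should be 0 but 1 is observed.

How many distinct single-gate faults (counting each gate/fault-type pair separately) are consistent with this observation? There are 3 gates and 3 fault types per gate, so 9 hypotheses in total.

6

Fault-free: g0=1, g1=1, g2=0 → 0. Observed 1.
  g0 stuck-at-0: output 1 ✓
  g0 stuck-at-1: output 0 ✗
  g0 inverted output: output 1 ✓
  g1 stuck-at-0: output 1 ✓
  g1 stuck-at-1: output 0 ✗
  g1 inverted output: output 1 ✓
  g2 stuck-at-0: output 0 ✗
  g2 stuck-at-1: output 1 ✓
  g2 inverted output: output 1 ✓
Consistent faults: {g0 stuck-at-0, g0 inverted output, g1 stuck-at-0, g1 inverted output, g2 stuck-at-1, g2 inverted output} — 6 in all.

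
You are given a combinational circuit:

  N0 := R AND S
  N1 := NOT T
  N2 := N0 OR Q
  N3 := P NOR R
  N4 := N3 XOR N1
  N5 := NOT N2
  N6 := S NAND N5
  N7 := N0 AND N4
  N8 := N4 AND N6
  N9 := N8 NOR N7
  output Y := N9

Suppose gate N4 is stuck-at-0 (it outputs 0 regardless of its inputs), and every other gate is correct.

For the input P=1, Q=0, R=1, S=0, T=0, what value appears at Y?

Propagate with N4 forced: N0=0, N1=1, N2=0, N3=0, N4=0 [stuck-at-0], N5=1, N6=1, N7=0, N8=0, N9=1.
So Y = 1. (Without the fault it would be 0.)

1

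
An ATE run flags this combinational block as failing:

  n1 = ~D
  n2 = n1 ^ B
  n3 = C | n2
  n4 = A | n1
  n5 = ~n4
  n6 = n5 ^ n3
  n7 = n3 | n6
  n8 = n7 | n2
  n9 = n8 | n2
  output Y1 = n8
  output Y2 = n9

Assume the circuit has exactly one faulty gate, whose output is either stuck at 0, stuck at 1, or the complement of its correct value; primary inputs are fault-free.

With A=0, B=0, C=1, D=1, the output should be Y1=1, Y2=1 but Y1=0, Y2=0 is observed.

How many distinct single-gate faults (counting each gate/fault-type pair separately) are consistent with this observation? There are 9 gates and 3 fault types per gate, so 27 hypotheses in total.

4

Fault-free: n1=0, n2=0, n3=1, n4=0, n5=1, n6=0, n7=1, n8=1, n9=1 → Y1=1, Y2=1. Observed Y1=0, Y2=0.
  n1: none of the 3 fault types match ✗
  n2: none of the 3 fault types match ✗
  n3: none of the 3 fault types match ✗
  n4: none of the 3 fault types match ✗
  n5: none of the 3 fault types match ✗
  n6: none of the 3 fault types match ✗
  n7: stuck-at-0, inverted output ✓; others ✗
  n8: stuck-at-0, inverted output ✓; others ✗
  n9: none of the 3 fault types match ✗
Consistent faults: {n7 stuck-at-0, n7 inverted output, n8 stuck-at-0, n8 inverted output} — 4 in all.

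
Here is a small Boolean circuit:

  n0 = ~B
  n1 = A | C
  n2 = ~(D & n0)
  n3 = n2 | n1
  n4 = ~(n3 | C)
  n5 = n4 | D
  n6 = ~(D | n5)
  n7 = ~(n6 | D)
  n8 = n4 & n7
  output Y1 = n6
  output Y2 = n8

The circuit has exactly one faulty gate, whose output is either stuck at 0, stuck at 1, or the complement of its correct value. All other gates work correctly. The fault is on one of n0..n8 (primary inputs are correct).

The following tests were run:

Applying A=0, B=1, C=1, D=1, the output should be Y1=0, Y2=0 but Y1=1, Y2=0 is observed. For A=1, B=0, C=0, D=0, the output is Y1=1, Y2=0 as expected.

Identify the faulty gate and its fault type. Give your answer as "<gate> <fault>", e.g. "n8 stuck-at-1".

n6 stuck-at-1

Fault-free values for test 1 (A=0, B=1, C=1, D=1): n0=0, n1=1, n2=1, n3=1, n4=0, n5=1, n6=0, n7=0, n8=0, giving Y1=0, Y2=0. Observed Y1=1, Y2=0.
Test 1: faults giving observed Y1=1, Y2=0 are {n6 stuck-at-1, n6 inverted output}.
Test 2 (A=1, B=0, C=0, D=0): fault-free n0=1, n1=1, n2=1, n3=1, n4=0, n5=0, n6=1, n7=0, n8=0 → Y1=1, Y2=0; observed Y1=1, Y2=0. Eliminates n6 inverted output.
Only n6 stuck-at-1 is consistent with every test.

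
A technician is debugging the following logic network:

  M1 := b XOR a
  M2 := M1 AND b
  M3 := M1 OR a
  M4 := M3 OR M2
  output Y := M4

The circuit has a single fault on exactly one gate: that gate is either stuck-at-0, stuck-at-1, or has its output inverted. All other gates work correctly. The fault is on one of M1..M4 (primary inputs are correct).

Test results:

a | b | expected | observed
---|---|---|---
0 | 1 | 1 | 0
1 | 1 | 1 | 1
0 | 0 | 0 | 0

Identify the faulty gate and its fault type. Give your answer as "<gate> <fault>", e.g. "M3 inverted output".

Fault-free values for test 1 (a=0, b=1): M1=1, M2=1, M3=1, M4=1, giving Y=1. Observed 0.
Test 1: faults giving observed 0 are {M1 stuck-at-0, M1 inverted output, M4 stuck-at-0, M4 inverted output}.
Test 2 (a=1, b=1): fault-free M1=0, M2=0, M3=1, M4=1 → 1; observed 1. Eliminates M4 stuck-at-0, M4 inverted output.
Test 3 (a=0, b=0): fault-free M1=0, M2=0, M3=0, M4=0 → 0; observed 0. Eliminates M1 inverted output.
Only M1 stuck-at-0 is consistent with every test.

M1 stuck-at-0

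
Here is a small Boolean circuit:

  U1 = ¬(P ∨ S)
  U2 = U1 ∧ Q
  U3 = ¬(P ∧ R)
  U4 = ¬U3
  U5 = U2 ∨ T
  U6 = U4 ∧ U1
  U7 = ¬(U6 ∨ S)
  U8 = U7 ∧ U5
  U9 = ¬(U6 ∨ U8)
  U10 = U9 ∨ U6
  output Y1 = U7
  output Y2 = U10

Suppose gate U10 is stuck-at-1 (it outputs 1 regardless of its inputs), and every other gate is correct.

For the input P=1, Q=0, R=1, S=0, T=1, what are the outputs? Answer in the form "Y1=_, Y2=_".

Y1=1, Y2=1

Propagate with U10 forced: U1=0, U2=0, U3=0, U4=1, U5=1, U6=0, U7=1, U8=1, U9=0, U10=1 [stuck-at-1].
So the outputs are Y1=1, Y2=1. (Without the fault they would be Y1=1, Y2=0.)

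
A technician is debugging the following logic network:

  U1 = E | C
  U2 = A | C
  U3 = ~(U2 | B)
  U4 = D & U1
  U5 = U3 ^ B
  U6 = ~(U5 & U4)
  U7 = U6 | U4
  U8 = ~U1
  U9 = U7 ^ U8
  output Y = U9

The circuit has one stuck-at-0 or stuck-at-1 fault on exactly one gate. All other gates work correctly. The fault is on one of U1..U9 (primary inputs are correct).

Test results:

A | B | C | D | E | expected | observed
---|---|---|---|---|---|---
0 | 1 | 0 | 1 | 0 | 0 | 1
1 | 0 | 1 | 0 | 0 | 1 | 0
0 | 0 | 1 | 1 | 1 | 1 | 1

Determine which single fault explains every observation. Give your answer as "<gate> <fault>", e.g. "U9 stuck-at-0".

U6 stuck-at-0

Fault-free values for test 1 (A=0, B=1, C=0, D=1, E=0): U1=0, U2=0, U3=0, U4=0, U5=1, U6=1, U7=1, U8=1, U9=0, giving Y=0. Observed 1.
Test 1: faults giving observed 1 are {U1 stuck-at-1, U6 stuck-at-0, U7 stuck-at-0, U8 stuck-at-0, U9 stuck-at-1}.
Test 2 (A=1, B=0, C=1, D=0, E=0): fault-free U1=1, U2=1, U3=0, U4=0, U5=0, U6=1, U7=1, U8=0, U9=1 → 1; observed 0. Eliminates U1 stuck-at-1, U8 stuck-at-0, U9 stuck-at-1.
Test 3 (A=0, B=0, C=1, D=1, E=1): fault-free U1=1, U2=1, U3=0, U4=1, U5=0, U6=1, U7=1, U8=0, U9=1 → 1; observed 1. Eliminates U7 stuck-at-0.
Only U6 stuck-at-0 is consistent with every test.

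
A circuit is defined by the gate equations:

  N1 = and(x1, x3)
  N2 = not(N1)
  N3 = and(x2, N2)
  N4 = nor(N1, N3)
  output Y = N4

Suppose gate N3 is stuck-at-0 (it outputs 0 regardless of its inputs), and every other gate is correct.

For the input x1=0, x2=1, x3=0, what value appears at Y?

Propagate with N3 forced: N1=0, N2=1, N3=0 [stuck-at-0], N4=1.
So Y = 1. (Without the fault it would be 0.)

1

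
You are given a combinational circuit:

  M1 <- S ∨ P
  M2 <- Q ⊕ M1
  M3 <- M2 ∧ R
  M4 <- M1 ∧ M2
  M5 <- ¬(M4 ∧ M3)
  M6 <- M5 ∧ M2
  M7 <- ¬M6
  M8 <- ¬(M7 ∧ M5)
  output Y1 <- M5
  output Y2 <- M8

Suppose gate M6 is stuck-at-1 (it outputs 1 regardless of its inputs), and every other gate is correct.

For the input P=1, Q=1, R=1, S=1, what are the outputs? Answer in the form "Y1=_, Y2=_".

Y1=1, Y2=1

Propagate with M6 forced: M1=1, M2=0, M3=0, M4=0, M5=1, M6=1 [stuck-at-1], M7=0, M8=1.
So the outputs are Y1=1, Y2=1. (Without the fault they would be Y1=1, Y2=0.)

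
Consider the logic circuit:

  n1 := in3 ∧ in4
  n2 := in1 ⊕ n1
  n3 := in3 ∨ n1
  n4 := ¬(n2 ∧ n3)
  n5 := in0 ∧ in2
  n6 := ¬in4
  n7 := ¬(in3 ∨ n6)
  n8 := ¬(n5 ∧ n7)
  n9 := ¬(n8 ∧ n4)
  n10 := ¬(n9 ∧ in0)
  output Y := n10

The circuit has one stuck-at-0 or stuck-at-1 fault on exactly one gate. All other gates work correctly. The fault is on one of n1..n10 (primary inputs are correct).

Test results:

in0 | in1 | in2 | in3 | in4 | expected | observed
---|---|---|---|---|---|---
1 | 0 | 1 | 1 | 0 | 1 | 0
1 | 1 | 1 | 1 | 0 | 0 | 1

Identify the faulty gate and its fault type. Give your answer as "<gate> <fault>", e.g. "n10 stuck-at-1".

Fault-free values for test 1 (in0=1, in1=0, in2=1, in3=1, in4=0): n1=0, n2=0, n3=1, n4=1, n5=1, n6=1, n7=0, n8=1, n9=0, n10=1, giving Y=1. Observed 0.
Test 1: faults giving observed 0 are {n1 stuck-at-1, n2 stuck-at-1, n4 stuck-at-0, n7 stuck-at-1, n8 stuck-at-0, n9 stuck-at-1, n10 stuck-at-0}.
Test 2 (in0=1, in1=1, in2=1, in3=1, in4=0): fault-free n1=0, n2=1, n3=1, n4=0, n5=1, n6=1, n7=0, n8=1, n9=1, n10=0 → 0; observed 1. Eliminates n2 stuck-at-1, n4 stuck-at-0, n7 stuck-at-1, n8 stuck-at-0, n9 stuck-at-1, n10 stuck-at-0.
Only n1 stuck-at-1 is consistent with every test.

n1 stuck-at-1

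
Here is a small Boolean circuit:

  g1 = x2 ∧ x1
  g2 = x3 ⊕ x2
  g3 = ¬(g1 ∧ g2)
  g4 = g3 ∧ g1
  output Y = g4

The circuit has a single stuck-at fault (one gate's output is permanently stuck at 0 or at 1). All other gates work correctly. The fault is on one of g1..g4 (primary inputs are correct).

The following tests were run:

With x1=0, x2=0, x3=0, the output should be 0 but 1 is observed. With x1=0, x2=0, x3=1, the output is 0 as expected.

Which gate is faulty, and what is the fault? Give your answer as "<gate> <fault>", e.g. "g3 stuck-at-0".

g1 stuck-at-1

Fault-free values for test 1 (x1=0, x2=0, x3=0): g1=0, g2=0, g3=1, g4=0, giving Y=0. Observed 1.
Test 1: faults giving observed 1 are {g1 stuck-at-1, g4 stuck-at-1}.
Test 2 (x1=0, x2=0, x3=1): fault-free g1=0, g2=1, g3=1, g4=0 → 0; observed 0. Eliminates g4 stuck-at-1.
Only g1 stuck-at-1 is consistent with every test.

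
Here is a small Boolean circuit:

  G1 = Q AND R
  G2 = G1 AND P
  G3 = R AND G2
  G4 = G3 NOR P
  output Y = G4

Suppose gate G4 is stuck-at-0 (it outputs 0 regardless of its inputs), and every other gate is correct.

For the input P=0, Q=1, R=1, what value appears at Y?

Propagate with G4 forced: G1=1, G2=0, G3=0, G4=0 [stuck-at-0].
So Y = 0. (Without the fault it would be 1.)

0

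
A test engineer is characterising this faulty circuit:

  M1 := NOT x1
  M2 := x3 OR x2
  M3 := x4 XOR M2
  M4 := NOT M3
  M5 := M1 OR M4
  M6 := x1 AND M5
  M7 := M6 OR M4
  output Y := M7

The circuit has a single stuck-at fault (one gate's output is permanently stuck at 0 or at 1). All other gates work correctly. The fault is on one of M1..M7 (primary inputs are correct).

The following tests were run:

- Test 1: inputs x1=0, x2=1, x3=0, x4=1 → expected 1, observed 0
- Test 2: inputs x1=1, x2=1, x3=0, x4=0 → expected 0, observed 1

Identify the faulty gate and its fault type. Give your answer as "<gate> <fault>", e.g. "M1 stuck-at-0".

Fault-free values for test 1 (x1=0, x2=1, x3=0, x4=1): M1=1, M2=1, M3=0, M4=1, M5=1, M6=0, M7=1, giving Y=1. Observed 0.
Test 1: faults giving observed 0 are {M2 stuck-at-0, M3 stuck-at-1, M4 stuck-at-0, M7 stuck-at-0}.
Test 2 (x1=1, x2=1, x3=0, x4=0): fault-free M1=0, M2=1, M3=1, M4=0, M5=0, M6=0, M7=0 → 0; observed 1. Eliminates M3 stuck-at-1, M4 stuck-at-0, M7 stuck-at-0.
Only M2 stuck-at-0 is consistent with every test.

M2 stuck-at-0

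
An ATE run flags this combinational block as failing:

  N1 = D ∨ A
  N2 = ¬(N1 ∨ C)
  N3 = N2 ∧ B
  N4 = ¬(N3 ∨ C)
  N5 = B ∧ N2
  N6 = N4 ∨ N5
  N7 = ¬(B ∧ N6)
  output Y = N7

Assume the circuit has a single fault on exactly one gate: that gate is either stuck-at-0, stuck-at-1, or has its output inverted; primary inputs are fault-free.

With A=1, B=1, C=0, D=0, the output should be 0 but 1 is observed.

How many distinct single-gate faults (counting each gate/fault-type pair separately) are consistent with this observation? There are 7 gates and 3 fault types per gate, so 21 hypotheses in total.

8

Fault-free: N1=1, N2=0, N3=0, N4=1, N5=0, N6=1, N7=0 → 0. Observed 1.
  N1: none of the 3 fault types match ✗
  N2: none of the 3 fault types match ✗
  N3: stuck-at-1, inverted output ✓; others ✗
  N4: stuck-at-0, inverted output ✓; others ✗
  N5: none of the 3 fault types match ✗
  N6: stuck-at-0, inverted output ✓; others ✗
  N7: stuck-at-1, inverted output ✓; others ✗
Consistent faults: {N3 stuck-at-1, N3 inverted output, N4 stuck-at-0, N4 inverted output, N6 stuck-at-0, N6 inverted output, N7 stuck-at-1, N7 inverted output} — 8 in all.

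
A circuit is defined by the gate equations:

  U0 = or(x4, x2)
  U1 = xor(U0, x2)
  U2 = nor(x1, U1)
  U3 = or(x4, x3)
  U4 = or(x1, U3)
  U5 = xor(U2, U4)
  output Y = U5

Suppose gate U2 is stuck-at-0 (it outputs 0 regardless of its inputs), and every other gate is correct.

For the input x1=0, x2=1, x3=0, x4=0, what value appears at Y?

0

Propagate with U2 forced: U0=1, U1=0, U2=0 [stuck-at-0], U3=0, U4=0, U5=0.
So Y = 0. (Without the fault it would be 1.)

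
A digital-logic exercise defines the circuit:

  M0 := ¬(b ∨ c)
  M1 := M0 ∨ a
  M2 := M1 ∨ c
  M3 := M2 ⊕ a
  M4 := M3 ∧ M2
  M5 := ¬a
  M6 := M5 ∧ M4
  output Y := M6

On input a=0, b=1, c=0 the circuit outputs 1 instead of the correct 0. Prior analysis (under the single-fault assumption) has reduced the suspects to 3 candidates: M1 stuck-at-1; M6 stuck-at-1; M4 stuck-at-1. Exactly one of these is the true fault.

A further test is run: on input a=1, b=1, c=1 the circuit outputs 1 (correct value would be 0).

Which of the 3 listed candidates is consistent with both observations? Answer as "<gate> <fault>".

M6 stuck-at-1

Evaluate each candidate on input a=1, b=1, c=1:
  M1 stuck-at-1: M0=0, M1=1 [stuck-at-1], M2=1, M3=0, M4=0, M5=0, M6=0 → 0 — eliminated
  M6 stuck-at-1: M0=0, M1=1, M2=1, M3=0, M4=0, M5=0, M6=1 [stuck-at-1] → 1 — matches
  M4 stuck-at-1: M0=0, M1=1, M2=1, M3=0, M4=1 [stuck-at-1], M5=0, M6=0 → 0 — eliminated
Only M6 stuck-at-1 reproduces the observed 1.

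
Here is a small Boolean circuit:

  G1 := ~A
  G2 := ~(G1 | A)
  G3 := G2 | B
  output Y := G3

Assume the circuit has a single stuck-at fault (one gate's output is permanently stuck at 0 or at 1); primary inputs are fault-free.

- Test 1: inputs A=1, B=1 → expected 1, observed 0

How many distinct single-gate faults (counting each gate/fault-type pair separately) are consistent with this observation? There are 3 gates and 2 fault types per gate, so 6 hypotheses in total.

1

Fault-free: G1=0, G2=0, G3=1 → 1. Observed 0.
  G1 stuck-at-0: output 1 ✗
  G1 stuck-at-1: output 1 ✗
  G2 stuck-at-0: output 1 ✗
  G2 stuck-at-1: output 1 ✗
  G3 stuck-at-0: output 0 ✓
  G3 stuck-at-1: output 1 ✗
Consistent faults: {G3 stuck-at-0} — 1 in all.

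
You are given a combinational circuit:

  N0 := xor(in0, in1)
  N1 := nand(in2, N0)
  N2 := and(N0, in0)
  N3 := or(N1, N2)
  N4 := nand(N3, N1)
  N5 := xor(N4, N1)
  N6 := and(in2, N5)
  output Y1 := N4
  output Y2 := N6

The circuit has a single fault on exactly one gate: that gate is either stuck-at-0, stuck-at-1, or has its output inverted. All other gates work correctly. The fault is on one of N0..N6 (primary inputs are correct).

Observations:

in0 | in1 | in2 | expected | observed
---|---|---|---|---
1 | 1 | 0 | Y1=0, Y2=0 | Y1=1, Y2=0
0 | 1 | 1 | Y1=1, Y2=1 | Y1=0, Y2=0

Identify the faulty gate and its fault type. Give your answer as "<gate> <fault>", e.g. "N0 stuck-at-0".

N4 inverted output

Fault-free values for test 1 (in0=1, in1=1, in2=0): N0=0, N1=1, N2=0, N3=1, N4=0, N5=1, N6=0, giving Y1=0, Y2=0. Observed Y1=1, Y2=0.
Test 1: faults giving observed Y1=1, Y2=0 are {N1 stuck-at-0, N1 inverted output, N3 stuck-at-0, N3 inverted output, N4 stuck-at-1, N4 inverted output}.
Test 2 (in0=0, in1=1, in2=1): fault-free N0=1, N1=0, N2=0, N3=0, N4=1, N5=1, N6=1 → Y1=1, Y2=1; observed Y1=0, Y2=0. Eliminates N1 stuck-at-0, N1 inverted output, N3 stuck-at-0, N3 inverted output, N4 stuck-at-1.
Only N4 inverted output is consistent with every test.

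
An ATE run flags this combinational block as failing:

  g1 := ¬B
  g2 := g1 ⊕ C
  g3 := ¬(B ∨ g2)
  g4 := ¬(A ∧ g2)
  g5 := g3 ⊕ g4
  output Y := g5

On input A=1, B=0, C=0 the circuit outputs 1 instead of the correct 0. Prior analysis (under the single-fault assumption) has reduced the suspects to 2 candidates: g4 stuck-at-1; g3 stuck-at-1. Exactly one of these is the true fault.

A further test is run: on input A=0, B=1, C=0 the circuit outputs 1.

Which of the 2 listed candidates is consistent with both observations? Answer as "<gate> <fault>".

Evaluate each candidate on input A=0, B=1, C=0:
  g4 stuck-at-1: g1=0, g2=0, g3=0, g4=1 [stuck-at-1], g5=1 → 1 — matches
  g3 stuck-at-1: g1=0, g2=0, g3=1 [stuck-at-1], g4=1, g5=0 → 0 — eliminated
Only g4 stuck-at-1 reproduces the observed 1.

g4 stuck-at-1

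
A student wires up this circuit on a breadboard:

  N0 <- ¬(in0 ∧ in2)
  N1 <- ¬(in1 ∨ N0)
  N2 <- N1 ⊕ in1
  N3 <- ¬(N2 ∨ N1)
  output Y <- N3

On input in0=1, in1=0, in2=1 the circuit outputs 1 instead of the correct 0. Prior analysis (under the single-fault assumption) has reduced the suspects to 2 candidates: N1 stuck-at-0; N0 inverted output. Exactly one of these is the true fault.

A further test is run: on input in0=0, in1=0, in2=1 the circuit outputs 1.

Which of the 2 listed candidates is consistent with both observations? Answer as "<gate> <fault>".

N1 stuck-at-0

Evaluate each candidate on input in0=0, in1=0, in2=1:
  N1 stuck-at-0: N0=1, N1=0 [stuck-at-0], N2=0, N3=1 → 1 — matches
  N0 inverted output: N0=0 [inverted output], N1=1, N2=1, N3=0 → 0 — eliminated
Only N1 stuck-at-0 reproduces the observed 1.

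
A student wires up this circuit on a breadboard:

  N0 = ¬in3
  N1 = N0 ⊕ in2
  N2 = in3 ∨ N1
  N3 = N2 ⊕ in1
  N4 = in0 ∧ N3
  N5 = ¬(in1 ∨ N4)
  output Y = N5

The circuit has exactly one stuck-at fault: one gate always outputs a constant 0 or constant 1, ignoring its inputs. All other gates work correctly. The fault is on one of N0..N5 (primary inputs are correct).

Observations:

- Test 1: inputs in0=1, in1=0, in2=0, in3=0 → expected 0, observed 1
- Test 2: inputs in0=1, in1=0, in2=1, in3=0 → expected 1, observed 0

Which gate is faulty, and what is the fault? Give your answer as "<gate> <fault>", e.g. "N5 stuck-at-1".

Fault-free values for test 1 (in0=1, in1=0, in2=0, in3=0): N0=1, N1=1, N2=1, N3=1, N4=1, N5=0, giving Y=0. Observed 1.
Test 1: faults giving observed 1 are {N0 stuck-at-0, N1 stuck-at-0, N2 stuck-at-0, N3 stuck-at-0, N4 stuck-at-0, N5 stuck-at-1}.
Test 2 (in0=1, in1=0, in2=1, in3=0): fault-free N0=1, N1=0, N2=0, N3=0, N4=0, N5=1 → 1; observed 0. Eliminates N1 stuck-at-0, N2 stuck-at-0, N3 stuck-at-0, N4 stuck-at-0, N5 stuck-at-1.
Only N0 stuck-at-0 is consistent with every test.

N0 stuck-at-0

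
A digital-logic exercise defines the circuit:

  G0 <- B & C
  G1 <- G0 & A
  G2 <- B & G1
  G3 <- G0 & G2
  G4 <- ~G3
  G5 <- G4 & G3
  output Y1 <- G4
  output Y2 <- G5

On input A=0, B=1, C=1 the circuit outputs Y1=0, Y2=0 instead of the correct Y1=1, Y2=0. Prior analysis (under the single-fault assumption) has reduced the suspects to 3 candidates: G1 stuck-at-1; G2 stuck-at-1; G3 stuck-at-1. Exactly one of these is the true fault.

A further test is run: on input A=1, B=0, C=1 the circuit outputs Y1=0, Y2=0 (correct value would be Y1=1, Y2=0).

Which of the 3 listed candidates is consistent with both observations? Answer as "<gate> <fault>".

Evaluate each candidate on input A=1, B=0, C=1:
  G1 stuck-at-1: G0=0, G1=1 [stuck-at-1], G2=0, G3=0, G4=1, G5=0 → Y1=1, Y2=0 — eliminated
  G2 stuck-at-1: G0=0, G1=0, G2=1 [stuck-at-1], G3=0, G4=1, G5=0 → Y1=1, Y2=0 — eliminated
  G3 stuck-at-1: G0=0, G1=0, G2=0, G3=1 [stuck-at-1], G4=0, G5=0 → Y1=0, Y2=0 — matches
Only G3 stuck-at-1 reproduces the observed Y1=0, Y2=0.

G3 stuck-at-1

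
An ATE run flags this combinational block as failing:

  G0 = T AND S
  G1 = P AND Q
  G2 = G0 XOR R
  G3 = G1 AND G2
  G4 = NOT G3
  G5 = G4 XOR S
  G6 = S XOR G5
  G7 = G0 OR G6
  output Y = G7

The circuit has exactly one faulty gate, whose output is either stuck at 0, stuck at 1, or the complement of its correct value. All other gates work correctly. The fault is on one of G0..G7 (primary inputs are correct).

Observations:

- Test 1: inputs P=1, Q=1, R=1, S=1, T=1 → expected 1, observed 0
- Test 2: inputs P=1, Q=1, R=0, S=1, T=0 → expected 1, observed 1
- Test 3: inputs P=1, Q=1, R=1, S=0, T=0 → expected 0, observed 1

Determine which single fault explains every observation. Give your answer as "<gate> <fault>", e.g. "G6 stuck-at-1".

G0 inverted output

Fault-free values for test 1 (P=1, Q=1, R=1, S=1, T=1): G0=1, G1=1, G2=0, G3=0, G4=1, G5=0, G6=1, G7=1, giving Y=1. Observed 0.
Test 1: faults giving observed 0 are {G0 stuck-at-0, G0 inverted output, G7 stuck-at-0, G7 inverted output}.
Test 2 (P=1, Q=1, R=0, S=1, T=0): fault-free G0=0, G1=1, G2=0, G3=0, G4=1, G5=0, G6=1, G7=1 → 1; observed 1. Eliminates G7 stuck-at-0, G7 inverted output.
Test 3 (P=1, Q=1, R=1, S=0, T=0): fault-free G0=0, G1=1, G2=1, G3=1, G4=0, G5=0, G6=0, G7=0 → 0; observed 1. Eliminates G0 stuck-at-0.
Only G0 inverted output is consistent with every test.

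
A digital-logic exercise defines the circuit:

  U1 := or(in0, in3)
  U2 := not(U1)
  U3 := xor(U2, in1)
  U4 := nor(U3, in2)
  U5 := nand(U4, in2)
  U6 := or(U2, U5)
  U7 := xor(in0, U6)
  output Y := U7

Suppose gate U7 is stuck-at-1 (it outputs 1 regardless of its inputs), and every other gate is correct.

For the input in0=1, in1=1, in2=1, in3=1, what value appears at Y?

1

Propagate with U7 forced: U1=1, U2=0, U3=1, U4=0, U5=1, U6=1, U7=1 [stuck-at-1].
So Y = 1. (Without the fault it would be 0.)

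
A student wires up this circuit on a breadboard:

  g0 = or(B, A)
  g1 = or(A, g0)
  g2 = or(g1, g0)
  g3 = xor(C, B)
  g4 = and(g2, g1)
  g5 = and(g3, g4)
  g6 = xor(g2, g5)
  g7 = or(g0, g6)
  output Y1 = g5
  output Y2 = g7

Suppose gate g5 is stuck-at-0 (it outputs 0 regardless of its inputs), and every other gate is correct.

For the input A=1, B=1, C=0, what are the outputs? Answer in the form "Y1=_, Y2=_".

Propagate with g5 forced: g0=1, g1=1, g2=1, g3=1, g4=1, g5=0 [stuck-at-0], g6=1, g7=1.
So the outputs are Y1=0, Y2=1. (Without the fault they would be Y1=1, Y2=1.)

Y1=0, Y2=1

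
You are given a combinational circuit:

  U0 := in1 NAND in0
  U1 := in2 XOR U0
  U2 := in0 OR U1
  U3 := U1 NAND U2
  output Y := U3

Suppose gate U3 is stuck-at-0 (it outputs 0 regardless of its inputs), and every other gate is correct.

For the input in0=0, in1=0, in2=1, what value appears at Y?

Propagate with U3 forced: U0=1, U1=0, U2=0, U3=0 [stuck-at-0].
So Y = 0. (Without the fault it would be 1.)

0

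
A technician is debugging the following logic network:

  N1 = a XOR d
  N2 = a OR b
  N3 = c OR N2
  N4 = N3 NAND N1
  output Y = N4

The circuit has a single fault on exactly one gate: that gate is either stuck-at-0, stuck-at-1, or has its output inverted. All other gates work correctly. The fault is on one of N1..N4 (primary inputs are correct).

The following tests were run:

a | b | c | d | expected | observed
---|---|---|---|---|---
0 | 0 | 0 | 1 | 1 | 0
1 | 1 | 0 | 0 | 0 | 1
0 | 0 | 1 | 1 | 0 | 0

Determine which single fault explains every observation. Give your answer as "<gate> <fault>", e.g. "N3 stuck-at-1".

N2 inverted output

Fault-free values for test 1 (a=0, b=0, c=0, d=1): N1=1, N2=0, N3=0, N4=1, giving Y=1. Observed 0.
Test 1: faults giving observed 0 are {N2 stuck-at-1, N2 inverted output, N3 stuck-at-1, N3 inverted output, N4 stuck-at-0, N4 inverted output}.
Test 2 (a=1, b=1, c=0, d=0): fault-free N1=1, N2=1, N3=1, N4=0 → 0; observed 1. Eliminates N2 stuck-at-1, N3 stuck-at-1, N4 stuck-at-0.
Test 3 (a=0, b=0, c=1, d=1): fault-free N1=1, N2=0, N3=1, N4=0 → 0; observed 0. Eliminates N3 inverted output, N4 inverted output.
Only N2 inverted output is consistent with every test.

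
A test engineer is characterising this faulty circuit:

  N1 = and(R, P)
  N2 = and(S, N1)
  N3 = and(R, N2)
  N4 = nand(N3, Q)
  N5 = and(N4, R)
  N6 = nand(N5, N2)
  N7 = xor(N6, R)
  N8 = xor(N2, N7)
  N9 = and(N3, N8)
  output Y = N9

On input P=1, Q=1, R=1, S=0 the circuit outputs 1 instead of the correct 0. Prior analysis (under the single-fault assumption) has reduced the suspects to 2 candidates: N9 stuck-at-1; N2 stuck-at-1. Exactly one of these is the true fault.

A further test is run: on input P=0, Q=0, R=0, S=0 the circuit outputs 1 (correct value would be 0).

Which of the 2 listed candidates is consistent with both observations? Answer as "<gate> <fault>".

Evaluate each candidate on input P=0, Q=0, R=0, S=0:
  N9 stuck-at-1: N1=0, N2=0, N3=0, N4=1, N5=0, N6=1, N7=1, N8=1, N9=1 [stuck-at-1] → 1 — matches
  N2 stuck-at-1: N1=0, N2=1 [stuck-at-1], N3=0, N4=1, N5=0, N6=1, N7=1, N8=0, N9=0 → 0 — eliminated
Only N9 stuck-at-1 reproduces the observed 1.

N9 stuck-at-1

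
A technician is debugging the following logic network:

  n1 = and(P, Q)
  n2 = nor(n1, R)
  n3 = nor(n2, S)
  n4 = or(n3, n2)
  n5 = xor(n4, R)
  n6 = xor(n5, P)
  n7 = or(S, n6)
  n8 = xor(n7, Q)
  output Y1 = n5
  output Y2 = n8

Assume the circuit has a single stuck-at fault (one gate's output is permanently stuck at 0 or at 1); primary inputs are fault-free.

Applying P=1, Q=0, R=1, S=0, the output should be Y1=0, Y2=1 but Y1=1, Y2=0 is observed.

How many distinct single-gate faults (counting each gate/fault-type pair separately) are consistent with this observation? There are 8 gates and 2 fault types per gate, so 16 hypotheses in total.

Fault-free: n1=0, n2=0, n3=1, n4=1, n5=0, n6=1, n7=1, n8=1 → Y1=0, Y2=1. Observed Y1=1, Y2=0.
  n1: none of the 2 fault types match ✗
  n2: none of the 2 fault types match ✗
  n3: stuck-at-0 ✓; others ✗
  n4: stuck-at-0 ✓; others ✗
  n5: stuck-at-1 ✓; others ✗
  n6: none of the 2 fault types match ✗
  n7: none of the 2 fault types match ✗
  n8: none of the 2 fault types match ✗
Consistent faults: {n3 stuck-at-0, n4 stuck-at-0, n5 stuck-at-1} — 3 in all.

3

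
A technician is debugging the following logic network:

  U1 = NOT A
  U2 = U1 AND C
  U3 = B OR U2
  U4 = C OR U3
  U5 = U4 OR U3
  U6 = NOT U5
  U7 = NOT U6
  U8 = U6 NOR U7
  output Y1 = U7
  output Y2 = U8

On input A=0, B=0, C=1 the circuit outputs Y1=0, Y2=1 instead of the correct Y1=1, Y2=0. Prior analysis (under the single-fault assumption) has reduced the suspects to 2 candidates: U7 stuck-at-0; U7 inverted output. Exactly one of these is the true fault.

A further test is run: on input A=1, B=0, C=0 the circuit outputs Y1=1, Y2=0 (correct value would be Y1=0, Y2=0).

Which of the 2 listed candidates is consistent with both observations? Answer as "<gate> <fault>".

U7 inverted output

Evaluate each candidate on input A=1, B=0, C=0:
  U7 stuck-at-0: U1=0, U2=0, U3=0, U4=0, U5=0, U6=1, U7=0 [stuck-at-0], U8=0 → Y1=0, Y2=0 — eliminated
  U7 inverted output: U1=0, U2=0, U3=0, U4=0, U5=0, U6=1, U7=1 [inverted output], U8=0 → Y1=1, Y2=0 — matches
Only U7 inverted output reproduces the observed Y1=1, Y2=0.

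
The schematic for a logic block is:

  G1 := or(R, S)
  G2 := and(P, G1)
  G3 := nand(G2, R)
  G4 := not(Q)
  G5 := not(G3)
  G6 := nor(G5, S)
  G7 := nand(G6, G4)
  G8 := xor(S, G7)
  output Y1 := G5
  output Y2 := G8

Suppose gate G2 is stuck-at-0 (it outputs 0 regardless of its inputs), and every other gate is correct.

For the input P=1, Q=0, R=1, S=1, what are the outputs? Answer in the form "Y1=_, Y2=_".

Y1=0, Y2=0

Propagate with G2 forced: G1=1, G2=0 [stuck-at-0], G3=1, G4=1, G5=0, G6=0, G7=1, G8=0.
So the outputs are Y1=0, Y2=0. (Without the fault they would be Y1=1, Y2=0.)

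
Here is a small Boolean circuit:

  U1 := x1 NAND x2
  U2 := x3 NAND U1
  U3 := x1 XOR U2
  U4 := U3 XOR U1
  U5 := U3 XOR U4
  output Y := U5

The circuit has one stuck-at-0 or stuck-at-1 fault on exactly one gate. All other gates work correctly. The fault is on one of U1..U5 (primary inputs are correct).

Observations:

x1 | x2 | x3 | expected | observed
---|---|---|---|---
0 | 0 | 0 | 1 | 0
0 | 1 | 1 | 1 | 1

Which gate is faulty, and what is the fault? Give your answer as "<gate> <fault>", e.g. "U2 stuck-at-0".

U4 stuck-at-1

Fault-free values for test 1 (x1=0, x2=0, x3=0): U1=1, U2=1, U3=1, U4=0, U5=1, giving Y=1. Observed 0.
Test 1: faults giving observed 0 are {U1 stuck-at-0, U4 stuck-at-1, U5 stuck-at-0}.
Test 2 (x1=0, x2=1, x3=1): fault-free U1=1, U2=0, U3=0, U4=1, U5=1 → 1; observed 1. Eliminates U1 stuck-at-0, U5 stuck-at-0.
Only U4 stuck-at-1 is consistent with every test.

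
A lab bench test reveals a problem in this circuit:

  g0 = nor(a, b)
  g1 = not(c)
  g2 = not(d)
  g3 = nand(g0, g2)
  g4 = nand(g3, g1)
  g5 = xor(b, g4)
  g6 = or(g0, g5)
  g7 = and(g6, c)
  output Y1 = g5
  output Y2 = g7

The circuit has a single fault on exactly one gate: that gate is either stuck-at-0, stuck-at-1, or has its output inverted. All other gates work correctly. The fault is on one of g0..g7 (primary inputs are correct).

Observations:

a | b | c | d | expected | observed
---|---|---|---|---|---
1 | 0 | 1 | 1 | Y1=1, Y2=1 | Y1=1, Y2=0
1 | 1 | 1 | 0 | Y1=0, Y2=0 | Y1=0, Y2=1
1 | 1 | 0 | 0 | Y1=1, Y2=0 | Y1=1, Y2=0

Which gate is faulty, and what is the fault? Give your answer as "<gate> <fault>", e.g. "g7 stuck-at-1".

g6 inverted output

Fault-free values for test 1 (a=1, b=0, c=1, d=1): g0=0, g1=0, g2=0, g3=1, g4=1, g5=1, g6=1, g7=1, giving Y1=1, Y2=1. Observed Y1=1, Y2=0.
Test 1: faults giving observed Y1=1, Y2=0 are {g6 stuck-at-0, g6 inverted output, g7 stuck-at-0, g7 inverted output}.
Test 2 (a=1, b=1, c=1, d=0): fault-free g0=0, g1=0, g2=1, g3=1, g4=1, g5=0, g6=0, g7=0 → Y1=0, Y2=0; observed Y1=0, Y2=1. Eliminates g6 stuck-at-0, g7 stuck-at-0.
Test 3 (a=1, b=1, c=0, d=0): fault-free g0=0, g1=1, g2=1, g3=1, g4=0, g5=1, g6=1, g7=0 → Y1=1, Y2=0; observed Y1=1, Y2=0. Eliminates g7 inverted output.
Only g6 inverted output is consistent with every test.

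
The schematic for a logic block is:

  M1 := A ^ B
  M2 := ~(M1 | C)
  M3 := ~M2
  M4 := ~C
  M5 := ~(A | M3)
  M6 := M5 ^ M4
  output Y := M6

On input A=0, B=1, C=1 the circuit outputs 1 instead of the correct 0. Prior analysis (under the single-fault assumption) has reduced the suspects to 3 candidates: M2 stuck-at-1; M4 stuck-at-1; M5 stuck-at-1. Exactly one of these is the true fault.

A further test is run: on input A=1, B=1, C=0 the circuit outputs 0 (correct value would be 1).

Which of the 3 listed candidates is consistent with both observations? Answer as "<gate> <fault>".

Evaluate each candidate on input A=1, B=1, C=0:
  M2 stuck-at-1: M1=0, M2=1 [stuck-at-1], M3=0, M4=1, M5=0, M6=1 → 1 — eliminated
  M4 stuck-at-1: M1=0, M2=1, M3=0, M4=1 [stuck-at-1], M5=0, M6=1 → 1 — eliminated
  M5 stuck-at-1: M1=0, M2=1, M3=0, M4=1, M5=1 [stuck-at-1], M6=0 → 0 — matches
Only M5 stuck-at-1 reproduces the observed 0.

M5 stuck-at-1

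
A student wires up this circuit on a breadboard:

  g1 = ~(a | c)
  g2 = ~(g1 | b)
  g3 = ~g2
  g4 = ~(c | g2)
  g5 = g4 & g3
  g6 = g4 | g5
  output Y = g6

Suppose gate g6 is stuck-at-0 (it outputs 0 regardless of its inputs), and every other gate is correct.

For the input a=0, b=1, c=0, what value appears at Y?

0

Propagate with g6 forced: g1=1, g2=0, g3=1, g4=1, g5=1, g6=0 [stuck-at-0].
So Y = 0. (Without the fault it would be 1.)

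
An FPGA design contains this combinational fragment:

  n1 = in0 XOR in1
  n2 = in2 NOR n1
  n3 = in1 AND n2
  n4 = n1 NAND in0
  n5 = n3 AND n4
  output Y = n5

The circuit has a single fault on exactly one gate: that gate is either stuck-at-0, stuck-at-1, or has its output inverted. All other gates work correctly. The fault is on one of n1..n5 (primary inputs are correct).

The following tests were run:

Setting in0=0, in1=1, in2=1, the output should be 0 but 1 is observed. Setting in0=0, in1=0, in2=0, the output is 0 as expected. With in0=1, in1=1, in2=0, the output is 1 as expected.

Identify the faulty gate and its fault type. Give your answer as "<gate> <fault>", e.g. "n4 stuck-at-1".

n2 stuck-at-1

Fault-free values for test 1 (in0=0, in1=1, in2=1): n1=1, n2=0, n3=0, n4=1, n5=0, giving Y=0. Observed 1.
Test 1: faults giving observed 1 are {n2 stuck-at-1, n2 inverted output, n3 stuck-at-1, n3 inverted output, n5 stuck-at-1, n5 inverted output}.
Test 2 (in0=0, in1=0, in2=0): fault-free n1=0, n2=1, n3=0, n4=1, n5=0 → 0; observed 0. Eliminates n3 stuck-at-1, n3 inverted output, n5 stuck-at-1, n5 inverted output.
Test 3 (in0=1, in1=1, in2=0): fault-free n1=0, n2=1, n3=1, n4=1, n5=1 → 1; observed 1. Eliminates n2 inverted output.
Only n2 stuck-at-1 is consistent with every test.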